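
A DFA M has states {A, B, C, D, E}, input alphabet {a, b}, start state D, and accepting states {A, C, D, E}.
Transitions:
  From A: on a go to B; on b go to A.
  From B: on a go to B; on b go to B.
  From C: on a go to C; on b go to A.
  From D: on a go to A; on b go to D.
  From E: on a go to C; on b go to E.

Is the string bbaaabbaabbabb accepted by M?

rejected

D --b--> D
D --b--> D
D --a--> A
A --a--> B
B --a--> B
B --b--> B
B --b--> B
B --a--> B
B --a--> B
B --b--> B
B --b--> B
B --a--> B
B --b--> B
B --b--> B
End in state B, which is not an accepting state.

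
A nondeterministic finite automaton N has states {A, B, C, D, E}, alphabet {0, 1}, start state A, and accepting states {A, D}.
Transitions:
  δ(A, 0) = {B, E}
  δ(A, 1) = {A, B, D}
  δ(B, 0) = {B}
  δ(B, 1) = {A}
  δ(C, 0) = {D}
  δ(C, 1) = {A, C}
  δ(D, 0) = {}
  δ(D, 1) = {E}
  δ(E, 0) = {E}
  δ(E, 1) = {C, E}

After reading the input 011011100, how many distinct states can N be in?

Start: {A}
read 0: {B, E}
read 1: {A, C, E}
read 1: {A, B, C, D, E}
read 0: {B, D, E}
read 1: {A, C, E}
read 1: {A, B, C, D, E}
read 1: {A, B, C, D, E}
read 0: {B, D, E}
read 0: {B, E}
Final reachable set {B, E} has 2 states.

2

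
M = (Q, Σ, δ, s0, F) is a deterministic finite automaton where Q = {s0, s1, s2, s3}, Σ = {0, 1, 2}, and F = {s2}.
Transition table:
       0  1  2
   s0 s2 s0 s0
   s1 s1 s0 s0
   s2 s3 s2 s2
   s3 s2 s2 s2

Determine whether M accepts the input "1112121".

s0 --1--> s0
s0 --1--> s0
s0 --1--> s0
s0 --2--> s0
s0 --1--> s0
s0 --2--> s0
s0 --1--> s0
End in state s0, which is not an accepting state.

rejected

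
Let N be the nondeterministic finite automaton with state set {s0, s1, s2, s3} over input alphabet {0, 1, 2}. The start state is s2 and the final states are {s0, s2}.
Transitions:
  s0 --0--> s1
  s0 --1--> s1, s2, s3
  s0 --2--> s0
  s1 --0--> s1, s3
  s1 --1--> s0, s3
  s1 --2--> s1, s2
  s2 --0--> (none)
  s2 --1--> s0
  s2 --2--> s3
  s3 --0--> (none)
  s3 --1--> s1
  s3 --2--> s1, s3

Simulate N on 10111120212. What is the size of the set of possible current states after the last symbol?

Start: {s2}
read 1: {s0}
read 0: {s1}
read 1: {s0, s3}
read 1: {s1, s2, s3}
read 1: {s0, s1, s3}
read 1: {s0, s1, s2, s3}
read 2: {s0, s1, s2, s3}
read 0: {s1, s3}
read 2: {s1, s2, s3}
read 1: {s0, s1, s3}
read 2: {s0, s1, s2, s3}
Final reachable set {s0, s1, s2, s3} has 4 states.

4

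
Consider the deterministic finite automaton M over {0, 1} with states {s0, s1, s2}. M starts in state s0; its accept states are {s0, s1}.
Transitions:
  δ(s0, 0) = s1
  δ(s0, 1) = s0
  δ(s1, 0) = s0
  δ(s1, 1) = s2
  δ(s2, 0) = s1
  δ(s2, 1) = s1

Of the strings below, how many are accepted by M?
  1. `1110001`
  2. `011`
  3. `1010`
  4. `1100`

3

`1110001`: rejected
`011`: accepted
`1010`: accepted
`1100`: accepted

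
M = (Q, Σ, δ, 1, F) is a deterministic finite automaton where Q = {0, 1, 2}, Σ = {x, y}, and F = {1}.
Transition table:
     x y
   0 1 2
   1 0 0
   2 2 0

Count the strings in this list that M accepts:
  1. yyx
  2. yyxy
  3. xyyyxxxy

0

yyx: rejected
yyxy: rejected
xyyyxxxy: rejected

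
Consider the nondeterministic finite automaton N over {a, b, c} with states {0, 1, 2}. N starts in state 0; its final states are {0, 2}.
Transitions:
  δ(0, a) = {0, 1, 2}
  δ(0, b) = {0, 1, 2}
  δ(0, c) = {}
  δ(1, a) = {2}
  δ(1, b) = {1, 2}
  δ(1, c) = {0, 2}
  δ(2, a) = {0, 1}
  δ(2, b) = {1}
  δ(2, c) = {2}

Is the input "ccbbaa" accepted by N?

Start: {0}
read c: {}
The reachable set is empty and stays empty for the remaining 5 symbols.
Reachable ∩ accepting = {} — empty.

rejected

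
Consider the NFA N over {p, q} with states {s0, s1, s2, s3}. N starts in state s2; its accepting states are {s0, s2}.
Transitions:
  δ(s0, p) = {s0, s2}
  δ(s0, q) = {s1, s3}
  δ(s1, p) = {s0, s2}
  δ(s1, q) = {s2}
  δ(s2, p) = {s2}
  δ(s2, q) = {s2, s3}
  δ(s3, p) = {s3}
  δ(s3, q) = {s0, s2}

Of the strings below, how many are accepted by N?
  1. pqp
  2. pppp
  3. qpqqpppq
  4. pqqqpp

pqp: accepted
pppp: accepted
qpqqpppq: accepted
pqqqpp: accepted

4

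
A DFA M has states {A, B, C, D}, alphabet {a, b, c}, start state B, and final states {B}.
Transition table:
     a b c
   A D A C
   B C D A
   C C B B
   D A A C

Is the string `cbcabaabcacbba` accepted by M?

B --c--> A
A --b--> A
A --c--> C
C --a--> C
C --b--> B
B --a--> C
C --a--> C
C --b--> B
B --c--> A
A --a--> D
D --c--> C
C --b--> B
B --b--> D
D --a--> A
End in state A, which is not an accepting state.

rejected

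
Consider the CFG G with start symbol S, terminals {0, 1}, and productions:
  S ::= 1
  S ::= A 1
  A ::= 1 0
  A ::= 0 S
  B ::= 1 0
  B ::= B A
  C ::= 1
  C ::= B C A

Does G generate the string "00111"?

yes

S ⇒ A1 ⇒ 0S1 ⇒ 0A11 ⇒ 00S11 ⇒ 00111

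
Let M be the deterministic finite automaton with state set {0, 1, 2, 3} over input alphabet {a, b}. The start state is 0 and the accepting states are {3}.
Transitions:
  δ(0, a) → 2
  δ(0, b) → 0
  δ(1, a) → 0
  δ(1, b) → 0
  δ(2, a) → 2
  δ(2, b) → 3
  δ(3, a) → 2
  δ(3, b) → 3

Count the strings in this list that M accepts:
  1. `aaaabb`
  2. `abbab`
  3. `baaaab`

`aaaabb`: accepted
`abbab`: accepted
`baaaab`: accepted

3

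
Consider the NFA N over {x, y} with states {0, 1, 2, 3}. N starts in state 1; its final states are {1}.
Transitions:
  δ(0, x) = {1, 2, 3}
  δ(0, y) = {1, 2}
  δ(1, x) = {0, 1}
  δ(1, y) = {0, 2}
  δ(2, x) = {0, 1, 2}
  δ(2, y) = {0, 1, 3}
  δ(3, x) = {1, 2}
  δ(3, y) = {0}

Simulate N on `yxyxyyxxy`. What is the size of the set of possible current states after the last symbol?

4

Start: {1}
read y: {0, 2}
read x: {0, 1, 2, 3}
read y: {0, 1, 2, 3}
read x: {0, 1, 2, 3}
read y: {0, 1, 2, 3}
read y: {0, 1, 2, 3}
read x: {0, 1, 2, 3}
read x: {0, 1, 2, 3}
read y: {0, 1, 2, 3}
Final reachable set {0, 1, 2, 3} has 4 states.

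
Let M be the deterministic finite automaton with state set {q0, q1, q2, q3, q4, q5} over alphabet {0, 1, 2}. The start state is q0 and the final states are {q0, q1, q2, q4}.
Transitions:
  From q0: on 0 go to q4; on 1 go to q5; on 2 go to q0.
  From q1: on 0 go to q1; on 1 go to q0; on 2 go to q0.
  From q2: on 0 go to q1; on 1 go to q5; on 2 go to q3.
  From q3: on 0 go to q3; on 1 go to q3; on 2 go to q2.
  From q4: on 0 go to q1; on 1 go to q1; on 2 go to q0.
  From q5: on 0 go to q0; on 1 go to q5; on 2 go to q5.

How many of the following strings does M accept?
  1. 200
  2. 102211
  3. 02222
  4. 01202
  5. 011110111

3

200: accepted
102211: rejected
02222: accepted
01202: accepted
011110111: rejected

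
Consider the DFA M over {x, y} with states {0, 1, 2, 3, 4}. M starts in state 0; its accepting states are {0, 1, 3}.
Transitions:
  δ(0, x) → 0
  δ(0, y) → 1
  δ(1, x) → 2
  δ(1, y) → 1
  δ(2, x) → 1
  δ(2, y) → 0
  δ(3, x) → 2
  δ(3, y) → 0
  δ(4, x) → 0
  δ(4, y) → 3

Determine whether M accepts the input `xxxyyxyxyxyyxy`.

0 --x--> 0
0 --x--> 0
0 --x--> 0
0 --y--> 1
1 --y--> 1
1 --x--> 2
2 --y--> 0
0 --x--> 0
0 --y--> 1
1 --x--> 2
2 --y--> 0
0 --y--> 1
1 --x--> 2
2 --y--> 0
End in state 0, which is an accepting state.

accepted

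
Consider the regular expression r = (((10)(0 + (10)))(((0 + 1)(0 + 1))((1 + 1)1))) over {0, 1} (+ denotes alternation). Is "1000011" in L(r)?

yes

Split as 100·0011: ((10)(0+(10))) matches 100 and (((0+1)(0+1))((1+1)1)) matches 0011.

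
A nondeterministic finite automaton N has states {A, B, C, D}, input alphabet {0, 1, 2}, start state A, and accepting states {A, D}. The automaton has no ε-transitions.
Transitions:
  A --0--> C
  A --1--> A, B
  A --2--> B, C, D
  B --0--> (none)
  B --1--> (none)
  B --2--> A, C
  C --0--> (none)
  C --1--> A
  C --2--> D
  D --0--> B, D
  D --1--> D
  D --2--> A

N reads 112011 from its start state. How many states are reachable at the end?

Start: {A}
read 1: {A, B}
read 1: {A, B}
read 2: {A, B, C, D}
read 0: {B, C, D}
read 1: {A, D}
read 1: {A, B, D}
Final reachable set {A, B, D} has 3 states.

3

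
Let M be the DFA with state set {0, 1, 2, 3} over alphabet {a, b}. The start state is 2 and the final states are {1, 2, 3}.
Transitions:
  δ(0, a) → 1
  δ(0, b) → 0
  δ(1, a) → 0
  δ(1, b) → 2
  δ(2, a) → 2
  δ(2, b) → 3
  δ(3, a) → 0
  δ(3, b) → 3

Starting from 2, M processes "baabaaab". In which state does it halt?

2 --b--> 3
3 --a--> 0
0 --a--> 1
1 --b--> 2
2 --a--> 2
2 --a--> 2
2 --a--> 2
2 --b--> 3

3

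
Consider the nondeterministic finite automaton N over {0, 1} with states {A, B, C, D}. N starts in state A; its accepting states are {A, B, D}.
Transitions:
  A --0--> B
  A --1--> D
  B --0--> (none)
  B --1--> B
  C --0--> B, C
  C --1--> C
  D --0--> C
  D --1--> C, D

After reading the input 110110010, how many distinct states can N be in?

Start: {A}
read 1: {D}
read 1: {C, D}
read 0: {B, C}
read 1: {B, C}
read 1: {B, C}
read 0: {B, C}
read 0: {B, C}
read 1: {B, C}
read 0: {B, C}
Final reachable set {B, C} has 2 states.

2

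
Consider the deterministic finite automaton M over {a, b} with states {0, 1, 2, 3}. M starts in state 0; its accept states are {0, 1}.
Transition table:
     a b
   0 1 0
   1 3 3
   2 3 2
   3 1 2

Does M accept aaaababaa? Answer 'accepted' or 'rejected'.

0 --a--> 1
1 --a--> 3
3 --a--> 1
1 --a--> 3
3 --b--> 2
2 --a--> 3
3 --b--> 2
2 --a--> 3
3 --a--> 1
End in state 1, which is an accepting state.

accepted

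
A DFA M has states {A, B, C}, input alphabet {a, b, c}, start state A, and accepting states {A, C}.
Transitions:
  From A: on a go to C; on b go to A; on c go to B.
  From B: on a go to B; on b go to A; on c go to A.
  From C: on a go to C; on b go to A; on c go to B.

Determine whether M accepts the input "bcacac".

A --b--> A
A --c--> B
B --a--> B
B --c--> A
A --a--> C
C --c--> B
End in state B, which is not an accepting state.

rejected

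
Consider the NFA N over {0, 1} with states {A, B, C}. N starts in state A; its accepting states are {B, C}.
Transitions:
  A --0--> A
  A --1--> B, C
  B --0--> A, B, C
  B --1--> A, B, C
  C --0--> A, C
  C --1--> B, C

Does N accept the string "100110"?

Start: {A}
read 1: {B, C}
read 0: {A, B, C}
read 0: {A, B, C}
read 1: {A, B, C}
read 1: {A, B, C}
read 0: {A, B, C}
Reachable ∩ accepting = {B, C} — nonempty.

accepted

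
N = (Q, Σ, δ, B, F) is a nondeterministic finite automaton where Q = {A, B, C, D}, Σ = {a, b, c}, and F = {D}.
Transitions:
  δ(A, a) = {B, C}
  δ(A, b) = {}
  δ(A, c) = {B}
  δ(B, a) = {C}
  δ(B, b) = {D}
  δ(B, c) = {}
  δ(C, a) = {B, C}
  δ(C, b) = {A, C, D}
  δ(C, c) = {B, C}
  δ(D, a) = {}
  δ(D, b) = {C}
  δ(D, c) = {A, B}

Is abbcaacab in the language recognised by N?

Start: {B}
read a: {C}
read b: {A, C, D}
read b: {A, C, D}
read c: {A, B, C}
read a: {B, C}
read a: {B, C}
read c: {B, C}
read a: {B, C}
read b: {A, C, D}
Reachable ∩ accepting = {D} — nonempty.

accepted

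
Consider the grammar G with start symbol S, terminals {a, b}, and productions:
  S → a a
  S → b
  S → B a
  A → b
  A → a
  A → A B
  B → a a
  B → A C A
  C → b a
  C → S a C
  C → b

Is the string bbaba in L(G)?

yes

S ⇒ Ba ⇒ ACAa ⇒ bCAa ⇒ bbaAa ⇒ bbaba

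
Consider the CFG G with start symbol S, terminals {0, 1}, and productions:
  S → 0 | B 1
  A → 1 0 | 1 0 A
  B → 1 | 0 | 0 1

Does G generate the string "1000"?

no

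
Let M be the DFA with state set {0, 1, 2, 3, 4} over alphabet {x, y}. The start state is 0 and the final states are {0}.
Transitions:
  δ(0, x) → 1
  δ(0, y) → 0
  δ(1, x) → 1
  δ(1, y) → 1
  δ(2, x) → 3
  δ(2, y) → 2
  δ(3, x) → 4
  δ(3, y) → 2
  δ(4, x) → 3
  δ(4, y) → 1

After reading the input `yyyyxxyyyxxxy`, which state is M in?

0 --y--> 0
0 --y--> 0
0 --y--> 0
0 --y--> 0
0 --x--> 1
1 --x--> 1
1 --y--> 1
1 --y--> 1
1 --y--> 1
1 --x--> 1
1 --x--> 1
1 --x--> 1
1 --y--> 1

1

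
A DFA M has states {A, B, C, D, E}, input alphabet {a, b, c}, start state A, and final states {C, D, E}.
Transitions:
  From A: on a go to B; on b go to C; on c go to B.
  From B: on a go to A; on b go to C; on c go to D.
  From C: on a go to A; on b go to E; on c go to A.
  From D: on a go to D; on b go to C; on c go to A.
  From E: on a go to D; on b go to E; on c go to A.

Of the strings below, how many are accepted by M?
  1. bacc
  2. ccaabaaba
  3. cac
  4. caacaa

2

bacc: accepted
ccaabaaba: rejected
cac: rejected
caacaa: accepted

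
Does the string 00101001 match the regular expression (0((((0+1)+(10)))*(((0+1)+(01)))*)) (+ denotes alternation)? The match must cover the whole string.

Split as 0·0101001: 0 matches 0 and ((((0+1)+(10)))*(((0+1)+(01)))*) matches 0101001.

yes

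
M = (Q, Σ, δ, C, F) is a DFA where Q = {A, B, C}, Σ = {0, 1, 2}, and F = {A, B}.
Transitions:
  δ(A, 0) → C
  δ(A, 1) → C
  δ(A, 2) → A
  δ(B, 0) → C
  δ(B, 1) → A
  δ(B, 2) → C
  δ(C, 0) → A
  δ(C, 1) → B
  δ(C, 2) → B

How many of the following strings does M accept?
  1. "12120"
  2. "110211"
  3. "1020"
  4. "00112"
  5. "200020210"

"12120": accepted
"110211": rejected
"1020": rejected
"00112": accepted
"200020210": rejected

2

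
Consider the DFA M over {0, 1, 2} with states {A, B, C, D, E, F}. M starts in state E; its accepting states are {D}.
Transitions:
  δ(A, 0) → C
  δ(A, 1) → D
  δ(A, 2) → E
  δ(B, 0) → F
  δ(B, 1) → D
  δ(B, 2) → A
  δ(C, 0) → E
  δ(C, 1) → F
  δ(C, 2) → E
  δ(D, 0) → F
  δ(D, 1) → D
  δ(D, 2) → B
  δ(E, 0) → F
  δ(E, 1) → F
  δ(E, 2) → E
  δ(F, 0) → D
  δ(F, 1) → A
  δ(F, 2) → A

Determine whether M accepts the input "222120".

rejected

E --2--> E
E --2--> E
E --2--> E
E --1--> F
F --2--> A
A --0--> C
End in state C, which is not an accepting state.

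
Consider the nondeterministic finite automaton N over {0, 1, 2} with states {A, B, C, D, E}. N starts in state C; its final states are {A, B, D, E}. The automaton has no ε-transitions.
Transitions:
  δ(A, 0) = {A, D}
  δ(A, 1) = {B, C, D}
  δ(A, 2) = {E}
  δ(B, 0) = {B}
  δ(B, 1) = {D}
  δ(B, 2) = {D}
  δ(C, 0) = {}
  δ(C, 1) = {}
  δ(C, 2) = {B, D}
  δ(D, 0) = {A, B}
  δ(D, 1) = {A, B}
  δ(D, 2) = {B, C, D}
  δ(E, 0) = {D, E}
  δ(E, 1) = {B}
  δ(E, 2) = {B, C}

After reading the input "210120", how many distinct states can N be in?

4

Start: {C}
read 2: {B, D}
read 1: {A, B, D}
read 0: {A, B, D}
read 1: {A, B, C, D}
read 2: {B, C, D, E}
read 0: {A, B, D, E}
Final reachable set {A, B, D, E} has 4 states.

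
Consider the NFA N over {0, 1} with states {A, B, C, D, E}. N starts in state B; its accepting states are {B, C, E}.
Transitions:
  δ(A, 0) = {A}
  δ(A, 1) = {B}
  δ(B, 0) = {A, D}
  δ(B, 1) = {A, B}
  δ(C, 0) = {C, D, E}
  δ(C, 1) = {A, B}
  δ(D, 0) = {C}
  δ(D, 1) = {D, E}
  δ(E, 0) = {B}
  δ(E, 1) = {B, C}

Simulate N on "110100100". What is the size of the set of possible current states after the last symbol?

Start: {B}
read 1: {A, B}
read 1: {A, B}
read 0: {A, D}
read 1: {B, D, E}
read 0: {A, B, C, D}
read 0: {A, C, D, E}
read 1: {A, B, C, D, E}
read 0: {A, B, C, D, E}
read 0: {A, B, C, D, E}
Final reachable set {A, B, C, D, E} has 5 states.

5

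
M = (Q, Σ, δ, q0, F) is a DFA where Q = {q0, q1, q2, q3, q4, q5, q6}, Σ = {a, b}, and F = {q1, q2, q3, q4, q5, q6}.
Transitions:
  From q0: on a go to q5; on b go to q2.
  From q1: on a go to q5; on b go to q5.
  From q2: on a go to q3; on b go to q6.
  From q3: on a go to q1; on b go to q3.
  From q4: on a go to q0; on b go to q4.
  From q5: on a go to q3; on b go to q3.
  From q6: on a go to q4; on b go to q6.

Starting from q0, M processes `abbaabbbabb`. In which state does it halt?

q0 --a--> q5
q5 --b--> q3
q3 --b--> q3
q3 --a--> q1
q1 --a--> q5
q5 --b--> q3
q3 --b--> q3
q3 --b--> q3
q3 --a--> q1
q1 --b--> q5
q5 --b--> q3

q3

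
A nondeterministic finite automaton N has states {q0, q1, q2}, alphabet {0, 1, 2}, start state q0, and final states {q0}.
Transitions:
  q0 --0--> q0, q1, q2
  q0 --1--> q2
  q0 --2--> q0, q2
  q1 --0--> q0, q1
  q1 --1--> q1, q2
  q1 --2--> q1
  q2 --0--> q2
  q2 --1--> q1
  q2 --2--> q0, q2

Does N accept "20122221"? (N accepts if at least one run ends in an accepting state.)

rejected

Start: {q0}
read 2: {q0, q2}
read 0: {q0, q1, q2}
read 1: {q1, q2}
read 2: {q0, q1, q2}
read 2: {q0, q1, q2}
read 2: {q0, q1, q2}
read 2: {q0, q1, q2}
read 1: {q1, q2}
Reachable ∩ accepting = {} — empty.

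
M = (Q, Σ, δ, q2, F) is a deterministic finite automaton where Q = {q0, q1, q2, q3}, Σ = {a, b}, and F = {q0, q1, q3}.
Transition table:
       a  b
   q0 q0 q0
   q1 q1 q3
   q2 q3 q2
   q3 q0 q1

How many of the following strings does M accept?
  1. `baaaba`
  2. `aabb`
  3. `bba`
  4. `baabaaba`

4

`baaaba`: accepted
`aabb`: accepted
`bba`: accepted
`baabaaba`: accepted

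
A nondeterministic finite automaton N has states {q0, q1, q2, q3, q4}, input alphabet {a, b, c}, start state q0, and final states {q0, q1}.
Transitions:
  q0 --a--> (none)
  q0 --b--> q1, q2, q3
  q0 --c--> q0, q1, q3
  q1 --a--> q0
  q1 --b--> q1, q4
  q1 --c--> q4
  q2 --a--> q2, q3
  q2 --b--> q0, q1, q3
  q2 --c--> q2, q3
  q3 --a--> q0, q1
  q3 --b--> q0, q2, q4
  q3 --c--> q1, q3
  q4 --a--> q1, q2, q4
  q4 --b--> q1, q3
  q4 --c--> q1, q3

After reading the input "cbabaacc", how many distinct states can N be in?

5

Start: {q0}
read c: {q0, q1, q3}
read b: {q0, q1, q2, q3, q4}
read a: {q0, q1, q2, q3, q4}
read b: {q0, q1, q2, q3, q4}
read a: {q0, q1, q2, q3, q4}
read a: {q0, q1, q2, q3, q4}
read c: {q0, q1, q2, q3, q4}
read c: {q0, q1, q2, q3, q4}
Final reachable set {q0, q1, q2, q3, q4} has 5 states.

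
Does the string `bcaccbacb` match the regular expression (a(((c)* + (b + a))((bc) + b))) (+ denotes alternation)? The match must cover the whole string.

No split of bcaccbacb into u·v has a matching u and (((c)*+(b+a))((bc)+b)) matching v.

no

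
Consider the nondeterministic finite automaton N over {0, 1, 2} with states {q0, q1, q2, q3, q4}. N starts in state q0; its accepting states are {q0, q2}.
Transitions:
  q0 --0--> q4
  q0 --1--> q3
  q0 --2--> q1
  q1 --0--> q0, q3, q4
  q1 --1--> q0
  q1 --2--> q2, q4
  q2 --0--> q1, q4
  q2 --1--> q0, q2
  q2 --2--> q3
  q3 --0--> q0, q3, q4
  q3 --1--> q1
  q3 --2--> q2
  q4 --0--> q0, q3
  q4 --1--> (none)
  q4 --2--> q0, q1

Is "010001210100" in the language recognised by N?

Start: {q0}
read 0: {q4}
read 1: {}
The reachable set is empty and stays empty for the remaining 10 symbols.
Reachable ∩ accepting = {} — empty.

rejected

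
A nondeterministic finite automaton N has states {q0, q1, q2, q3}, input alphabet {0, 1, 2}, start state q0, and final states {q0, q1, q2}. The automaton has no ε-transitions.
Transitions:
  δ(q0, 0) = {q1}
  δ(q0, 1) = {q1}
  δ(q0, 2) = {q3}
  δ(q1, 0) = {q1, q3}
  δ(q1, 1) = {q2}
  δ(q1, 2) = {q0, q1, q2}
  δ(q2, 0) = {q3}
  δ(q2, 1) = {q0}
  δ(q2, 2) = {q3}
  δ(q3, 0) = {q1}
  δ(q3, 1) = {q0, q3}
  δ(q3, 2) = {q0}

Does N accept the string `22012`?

Start: {q0}
read 2: {q3}
read 2: {q0}
read 0: {q1}
read 1: {q2}
read 2: {q3}
Reachable ∩ accepting = {} — empty.

rejected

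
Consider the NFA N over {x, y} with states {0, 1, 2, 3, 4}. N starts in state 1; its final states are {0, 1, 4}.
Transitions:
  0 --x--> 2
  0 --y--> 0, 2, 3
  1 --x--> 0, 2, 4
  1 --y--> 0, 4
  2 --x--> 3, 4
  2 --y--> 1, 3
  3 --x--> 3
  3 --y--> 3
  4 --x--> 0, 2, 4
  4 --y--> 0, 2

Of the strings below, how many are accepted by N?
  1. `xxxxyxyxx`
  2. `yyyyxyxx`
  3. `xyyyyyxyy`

`xxxxyxyxx`: accepted
`yyyyxyxx`: accepted
`xyyyyyxyy`: accepted

3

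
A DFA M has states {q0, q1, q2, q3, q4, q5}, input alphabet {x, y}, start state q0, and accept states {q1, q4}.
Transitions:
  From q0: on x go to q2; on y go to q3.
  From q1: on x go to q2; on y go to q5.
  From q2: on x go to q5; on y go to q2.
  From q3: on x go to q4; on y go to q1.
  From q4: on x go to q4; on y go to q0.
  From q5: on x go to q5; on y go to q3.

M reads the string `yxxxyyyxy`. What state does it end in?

q2

q0 --y--> q3
q3 --x--> q4
q4 --x--> q4
q4 --x--> q4
q4 --y--> q0
q0 --y--> q3
q3 --y--> q1
q1 --x--> q2
q2 --y--> q2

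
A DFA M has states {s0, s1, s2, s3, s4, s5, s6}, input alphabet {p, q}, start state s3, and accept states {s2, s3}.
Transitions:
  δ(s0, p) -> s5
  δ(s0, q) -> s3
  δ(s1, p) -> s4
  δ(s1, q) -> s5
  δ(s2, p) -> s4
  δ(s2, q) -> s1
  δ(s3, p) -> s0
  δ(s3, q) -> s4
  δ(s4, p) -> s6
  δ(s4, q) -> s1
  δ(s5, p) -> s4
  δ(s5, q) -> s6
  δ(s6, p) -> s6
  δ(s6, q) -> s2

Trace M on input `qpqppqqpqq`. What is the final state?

s3 --q--> s4
s4 --p--> s6
s6 --q--> s2
s2 --p--> s4
s4 --p--> s6
s6 --q--> s2
s2 --q--> s1
s1 --p--> s4
s4 --q--> s1
s1 --q--> s5

s5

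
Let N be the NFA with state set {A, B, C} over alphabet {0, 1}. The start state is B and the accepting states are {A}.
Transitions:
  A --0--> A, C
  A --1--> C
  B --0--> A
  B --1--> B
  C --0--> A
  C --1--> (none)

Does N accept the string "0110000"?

Start: {B}
read 0: {A}
read 1: {C}
read 1: {}
The reachable set is empty and stays empty for the remaining 4 symbols.
Reachable ∩ accepting = {} — empty.

rejected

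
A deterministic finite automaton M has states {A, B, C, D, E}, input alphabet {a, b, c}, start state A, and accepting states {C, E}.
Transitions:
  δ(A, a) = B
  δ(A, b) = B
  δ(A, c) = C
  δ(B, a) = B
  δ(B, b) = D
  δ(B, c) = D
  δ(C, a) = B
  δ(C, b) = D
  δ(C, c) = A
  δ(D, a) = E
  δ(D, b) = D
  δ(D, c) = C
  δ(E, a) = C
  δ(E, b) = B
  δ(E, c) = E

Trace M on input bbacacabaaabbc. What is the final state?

C

A --b--> B
B --b--> D
D --a--> E
E --c--> E
E --a--> C
C --c--> A
A --a--> B
B --b--> D
D --a--> E
E --a--> C
C --a--> B
B --b--> D
D --b--> D
D --c--> C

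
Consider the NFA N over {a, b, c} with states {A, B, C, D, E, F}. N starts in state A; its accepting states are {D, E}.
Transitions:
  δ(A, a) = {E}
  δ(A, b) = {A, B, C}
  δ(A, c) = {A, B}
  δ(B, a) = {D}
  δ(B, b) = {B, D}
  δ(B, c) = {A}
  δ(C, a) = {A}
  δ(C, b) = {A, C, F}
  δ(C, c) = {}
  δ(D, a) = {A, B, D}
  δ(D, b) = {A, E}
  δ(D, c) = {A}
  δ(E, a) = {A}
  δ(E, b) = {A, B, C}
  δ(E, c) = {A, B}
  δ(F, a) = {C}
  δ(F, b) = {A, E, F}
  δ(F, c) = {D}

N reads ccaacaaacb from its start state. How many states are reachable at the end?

4

Start: {A}
read c: {A, B}
read c: {A, B}
read a: {D, E}
read a: {A, B, D}
read c: {A, B}
read a: {D, E}
read a: {A, B, D}
read a: {A, B, D, E}
read c: {A, B}
read b: {A, B, C, D}
Final reachable set {A, B, C, D} has 4 states.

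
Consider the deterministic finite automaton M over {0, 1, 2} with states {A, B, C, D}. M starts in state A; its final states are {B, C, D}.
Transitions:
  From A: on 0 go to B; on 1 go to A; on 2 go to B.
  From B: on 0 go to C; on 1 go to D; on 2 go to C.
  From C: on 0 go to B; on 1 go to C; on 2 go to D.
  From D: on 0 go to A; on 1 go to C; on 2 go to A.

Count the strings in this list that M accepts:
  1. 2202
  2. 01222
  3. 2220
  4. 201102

2202: accepted
01222: accepted
2220: rejected
201102: accepted

3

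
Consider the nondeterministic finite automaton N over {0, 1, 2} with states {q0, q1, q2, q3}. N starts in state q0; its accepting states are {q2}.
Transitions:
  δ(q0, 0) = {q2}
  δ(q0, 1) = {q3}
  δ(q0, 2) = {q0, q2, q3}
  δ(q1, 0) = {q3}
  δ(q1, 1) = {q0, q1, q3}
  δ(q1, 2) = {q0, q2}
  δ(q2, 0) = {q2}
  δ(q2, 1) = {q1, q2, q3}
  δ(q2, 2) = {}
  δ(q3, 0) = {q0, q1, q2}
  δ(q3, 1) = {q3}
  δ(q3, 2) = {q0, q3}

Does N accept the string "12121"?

Start: {q0}
read 1: {q3}
read 2: {q0, q3}
read 1: {q3}
read 2: {q0, q3}
read 1: {q3}
Reachable ∩ accepting = {} — empty.

rejected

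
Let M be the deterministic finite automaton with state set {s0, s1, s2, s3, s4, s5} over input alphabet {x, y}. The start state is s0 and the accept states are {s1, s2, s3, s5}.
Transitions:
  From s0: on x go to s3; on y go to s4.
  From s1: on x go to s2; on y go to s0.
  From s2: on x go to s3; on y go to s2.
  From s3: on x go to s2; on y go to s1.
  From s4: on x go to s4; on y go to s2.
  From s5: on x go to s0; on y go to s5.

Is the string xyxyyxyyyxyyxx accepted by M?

s0 --x--> s3
s3 --y--> s1
s1 --x--> s2
s2 --y--> s2
s2 --y--> s2
s2 --x--> s3
s3 --y--> s1
s1 --y--> s0
s0 --y--> s4
s4 --x--> s4
s4 --y--> s2
s2 --y--> s2
s2 --x--> s3
s3 --x--> s2
End in state s2, which is an accepting state.

accepted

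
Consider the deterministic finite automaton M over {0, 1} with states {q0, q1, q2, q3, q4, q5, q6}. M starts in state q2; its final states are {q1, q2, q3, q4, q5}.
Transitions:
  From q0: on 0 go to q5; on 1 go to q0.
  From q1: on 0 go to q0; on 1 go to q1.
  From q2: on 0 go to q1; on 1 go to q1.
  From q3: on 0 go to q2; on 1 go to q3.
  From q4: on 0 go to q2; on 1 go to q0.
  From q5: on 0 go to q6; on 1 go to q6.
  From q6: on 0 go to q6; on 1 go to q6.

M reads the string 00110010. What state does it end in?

q6

q2 --0--> q1
q1 --0--> q0
q0 --1--> q0
q0 --1--> q0
q0 --0--> q5
q5 --0--> q6
q6 --1--> q6
q6 --0--> q6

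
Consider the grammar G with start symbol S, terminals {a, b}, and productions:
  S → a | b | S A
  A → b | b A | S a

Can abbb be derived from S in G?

S ⇒ SA ⇒ SAA ⇒ aAA ⇒ abAA ⇒ abbA ⇒ abbb

yes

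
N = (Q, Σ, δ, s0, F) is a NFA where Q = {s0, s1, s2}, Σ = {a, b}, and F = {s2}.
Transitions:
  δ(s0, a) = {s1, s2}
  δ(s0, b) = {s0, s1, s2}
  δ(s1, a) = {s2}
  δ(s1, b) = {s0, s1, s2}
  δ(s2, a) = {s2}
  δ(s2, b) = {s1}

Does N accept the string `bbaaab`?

rejected

Start: {s0}
read b: {s0, s1, s2}
read b: {s0, s1, s2}
read a: {s1, s2}
read a: {s2}
read a: {s2}
read b: {s1}
Reachable ∩ accepting = {} — empty.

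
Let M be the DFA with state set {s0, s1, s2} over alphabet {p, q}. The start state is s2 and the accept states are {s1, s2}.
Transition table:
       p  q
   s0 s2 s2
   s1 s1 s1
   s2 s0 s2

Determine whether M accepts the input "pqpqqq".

s2 --p--> s0
s0 --q--> s2
s2 --p--> s0
s0 --q--> s2
s2 --q--> s2
s2 --q--> s2
End in state s2, which is an accepting state.

accepted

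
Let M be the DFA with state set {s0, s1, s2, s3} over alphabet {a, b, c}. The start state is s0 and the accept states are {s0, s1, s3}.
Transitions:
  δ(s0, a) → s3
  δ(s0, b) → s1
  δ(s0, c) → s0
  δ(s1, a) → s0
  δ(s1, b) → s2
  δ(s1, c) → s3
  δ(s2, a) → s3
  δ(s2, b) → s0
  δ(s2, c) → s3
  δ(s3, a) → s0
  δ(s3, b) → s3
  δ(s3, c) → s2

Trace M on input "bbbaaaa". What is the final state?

s0 --b--> s1
s1 --b--> s2
s2 --b--> s0
s0 --a--> s3
s3 --a--> s0
s0 --a--> s3
s3 --a--> s0

s0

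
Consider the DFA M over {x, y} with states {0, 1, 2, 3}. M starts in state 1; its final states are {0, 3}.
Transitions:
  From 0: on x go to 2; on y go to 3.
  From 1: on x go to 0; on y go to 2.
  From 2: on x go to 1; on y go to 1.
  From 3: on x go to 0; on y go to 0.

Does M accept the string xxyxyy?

accepted

1 --x--> 0
0 --x--> 2
2 --y--> 1
1 --x--> 0
0 --y--> 3
3 --y--> 0
End in state 0, which is an accepting state.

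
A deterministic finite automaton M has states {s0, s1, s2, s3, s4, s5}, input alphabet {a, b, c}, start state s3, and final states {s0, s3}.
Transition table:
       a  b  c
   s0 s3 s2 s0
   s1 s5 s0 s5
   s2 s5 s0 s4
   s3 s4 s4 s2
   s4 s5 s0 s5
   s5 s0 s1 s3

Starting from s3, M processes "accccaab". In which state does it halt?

s3 --a--> s4
s4 --c--> s5
s5 --c--> s3
s3 --c--> s2
s2 --c--> s4
s4 --a--> s5
s5 --a--> s0
s0 --b--> s2

s2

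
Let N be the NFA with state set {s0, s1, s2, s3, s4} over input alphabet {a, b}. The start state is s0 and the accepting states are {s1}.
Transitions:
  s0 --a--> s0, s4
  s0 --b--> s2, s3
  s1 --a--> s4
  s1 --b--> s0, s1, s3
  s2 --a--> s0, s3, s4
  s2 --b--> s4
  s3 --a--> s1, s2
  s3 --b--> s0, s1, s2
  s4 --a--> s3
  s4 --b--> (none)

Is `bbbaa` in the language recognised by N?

accepted

Start: {s0}
read b: {s2, s3}
read b: {s0, s1, s2, s4}
read b: {s0, s1, s2, s3, s4}
read a: {s0, s1, s2, s3, s4}
read a: {s0, s1, s2, s3, s4}
Reachable ∩ accepting = {s1} — nonempty.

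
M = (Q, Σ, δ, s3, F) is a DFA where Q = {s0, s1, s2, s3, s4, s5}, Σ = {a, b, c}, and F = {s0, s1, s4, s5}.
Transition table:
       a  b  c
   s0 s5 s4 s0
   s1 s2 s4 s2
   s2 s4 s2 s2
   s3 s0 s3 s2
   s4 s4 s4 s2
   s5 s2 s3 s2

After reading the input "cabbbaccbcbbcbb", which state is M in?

s2

s3 --c--> s2
s2 --a--> s4
s4 --b--> s4
s4 --b--> s4
s4 --b--> s4
s4 --a--> s4
s4 --c--> s2
s2 --c--> s2
s2 --b--> s2
s2 --c--> s2
s2 --b--> s2
s2 --b--> s2
s2 --c--> s2
s2 --b--> s2
s2 --b--> s2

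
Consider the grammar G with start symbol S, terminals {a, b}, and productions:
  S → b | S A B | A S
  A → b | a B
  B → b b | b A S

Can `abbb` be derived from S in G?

yes

S ⇒ AS ⇒ aBS ⇒ abbS ⇒ abbb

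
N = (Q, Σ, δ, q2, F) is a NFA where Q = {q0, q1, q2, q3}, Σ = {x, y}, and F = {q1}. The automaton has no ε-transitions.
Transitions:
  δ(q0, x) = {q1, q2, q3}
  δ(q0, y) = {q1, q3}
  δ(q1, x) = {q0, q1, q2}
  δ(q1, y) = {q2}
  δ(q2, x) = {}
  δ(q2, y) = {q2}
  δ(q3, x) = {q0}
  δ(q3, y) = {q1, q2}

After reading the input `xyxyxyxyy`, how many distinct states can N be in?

Start: {q2}
read x: {}
The reachable set is empty and stays empty for the remaining 8 symbols.
Final reachable set {} has 0 states.

0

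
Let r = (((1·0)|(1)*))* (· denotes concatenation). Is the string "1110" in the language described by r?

Split into 3 pieces 1 · 1 · 10; each matches ((1·0)|(1)*).

yes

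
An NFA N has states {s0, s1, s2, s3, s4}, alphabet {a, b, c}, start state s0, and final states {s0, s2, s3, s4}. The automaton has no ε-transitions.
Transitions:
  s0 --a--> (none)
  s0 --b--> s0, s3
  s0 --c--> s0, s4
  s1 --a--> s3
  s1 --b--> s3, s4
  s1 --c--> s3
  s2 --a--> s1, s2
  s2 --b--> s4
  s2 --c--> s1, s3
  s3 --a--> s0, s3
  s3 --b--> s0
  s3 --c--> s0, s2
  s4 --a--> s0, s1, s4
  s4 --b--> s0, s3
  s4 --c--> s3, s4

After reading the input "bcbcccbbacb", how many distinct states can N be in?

Start: {s0}
read b: {s0, s3}
read c: {s0, s2, s4}
read b: {s0, s3, s4}
read c: {s0, s2, s3, s4}
read c: {s0, s1, s2, s3, s4}
read c: {s0, s1, s2, s3, s4}
read b: {s0, s3, s4}
read b: {s0, s3}
read a: {s0, s3}
read c: {s0, s2, s4}
read b: {s0, s3, s4}
Final reachable set {s0, s3, s4} has 3 states.

3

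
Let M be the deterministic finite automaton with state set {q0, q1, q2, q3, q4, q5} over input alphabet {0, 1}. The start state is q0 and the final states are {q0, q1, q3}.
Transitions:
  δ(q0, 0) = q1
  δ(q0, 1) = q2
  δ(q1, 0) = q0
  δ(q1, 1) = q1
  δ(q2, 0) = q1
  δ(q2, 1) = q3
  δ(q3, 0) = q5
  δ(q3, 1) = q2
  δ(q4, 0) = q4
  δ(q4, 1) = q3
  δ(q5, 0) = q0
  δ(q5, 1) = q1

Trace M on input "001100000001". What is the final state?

q1

q0 --0--> q1
q1 --0--> q0
q0 --1--> q2
q2 --1--> q3
q3 --0--> q5
q5 --0--> q0
q0 --0--> q1
q1 --0--> q0
q0 --0--> q1
q1 --0--> q0
q0 --0--> q1
q1 --1--> q1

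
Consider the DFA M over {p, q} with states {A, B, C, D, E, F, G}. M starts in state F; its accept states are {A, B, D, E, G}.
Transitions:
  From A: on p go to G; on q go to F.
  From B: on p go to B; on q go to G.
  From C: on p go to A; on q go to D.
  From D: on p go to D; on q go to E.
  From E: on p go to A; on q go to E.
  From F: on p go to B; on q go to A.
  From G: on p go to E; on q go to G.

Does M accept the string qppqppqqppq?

F --q--> A
A --p--> G
G --p--> E
E --q--> E
E --p--> A
A --p--> G
G --q--> G
G --q--> G
G --p--> E
E --p--> A
A --q--> F
End in state F, which is not an accepting state.

rejected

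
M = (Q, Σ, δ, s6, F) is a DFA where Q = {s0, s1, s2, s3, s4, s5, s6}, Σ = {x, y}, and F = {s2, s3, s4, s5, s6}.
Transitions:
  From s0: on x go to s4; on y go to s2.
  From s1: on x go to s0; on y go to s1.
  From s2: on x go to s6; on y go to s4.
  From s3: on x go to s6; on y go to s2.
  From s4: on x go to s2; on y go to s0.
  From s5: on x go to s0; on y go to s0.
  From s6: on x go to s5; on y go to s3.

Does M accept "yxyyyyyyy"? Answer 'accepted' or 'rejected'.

rejected

s6 --y--> s3
s3 --x--> s6
s6 --y--> s3
s3 --y--> s2
s2 --y--> s4
s4 --y--> s0
s0 --y--> s2
s2 --y--> s4
s4 --y--> s0
End in state s0, which is not an accepting state.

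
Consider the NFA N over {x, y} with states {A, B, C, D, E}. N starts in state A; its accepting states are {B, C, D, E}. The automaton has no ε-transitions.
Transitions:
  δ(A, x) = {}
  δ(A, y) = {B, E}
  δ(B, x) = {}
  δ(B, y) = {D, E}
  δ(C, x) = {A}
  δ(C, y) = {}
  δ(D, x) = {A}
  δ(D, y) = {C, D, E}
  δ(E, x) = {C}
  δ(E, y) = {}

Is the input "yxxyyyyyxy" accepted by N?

Start: {A}
read y: {B, E}
read x: {C}
read x: {A}
read y: {B, E}
read y: {D, E}
read y: {C, D, E}
read y: {C, D, E}
read y: {C, D, E}
read x: {A, C}
read y: {B, E}
Reachable ∩ accepting = {B, E} — nonempty.

accepted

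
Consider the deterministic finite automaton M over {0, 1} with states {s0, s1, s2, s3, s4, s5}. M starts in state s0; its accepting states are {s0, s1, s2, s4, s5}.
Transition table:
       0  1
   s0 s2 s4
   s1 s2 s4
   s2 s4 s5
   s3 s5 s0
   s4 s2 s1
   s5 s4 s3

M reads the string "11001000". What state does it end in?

s2

s0 --1--> s4
s4 --1--> s1
s1 --0--> s2
s2 --0--> s4
s4 --1--> s1
s1 --0--> s2
s2 --0--> s4
s4 --0--> s2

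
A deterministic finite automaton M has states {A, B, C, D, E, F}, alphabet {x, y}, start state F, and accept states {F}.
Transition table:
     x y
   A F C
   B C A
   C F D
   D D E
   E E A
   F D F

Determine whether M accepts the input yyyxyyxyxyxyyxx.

rejected

F --y--> F
F --y--> F
F --y--> F
F --x--> D
D --y--> E
E --y--> A
A --x--> F
F --y--> F
F --x--> D
D --y--> E
E --x--> E
E --y--> A
A --y--> C
C --x--> F
F --x--> D
End in state D, which is not an accepting state.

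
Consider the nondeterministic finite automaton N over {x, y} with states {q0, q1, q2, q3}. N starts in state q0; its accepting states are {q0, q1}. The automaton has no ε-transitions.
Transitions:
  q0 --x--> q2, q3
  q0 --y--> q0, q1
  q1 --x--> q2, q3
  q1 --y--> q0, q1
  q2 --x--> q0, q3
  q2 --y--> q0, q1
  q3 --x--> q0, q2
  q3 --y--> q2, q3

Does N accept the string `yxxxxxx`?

accepted

Start: {q0}
read y: {q0, q1}
read x: {q2, q3}
read x: {q0, q2, q3}
read x: {q0, q2, q3}
read x: {q0, q2, q3}
read x: {q0, q2, q3}
read x: {q0, q2, q3}
Reachable ∩ accepting = {q0} — nonempty.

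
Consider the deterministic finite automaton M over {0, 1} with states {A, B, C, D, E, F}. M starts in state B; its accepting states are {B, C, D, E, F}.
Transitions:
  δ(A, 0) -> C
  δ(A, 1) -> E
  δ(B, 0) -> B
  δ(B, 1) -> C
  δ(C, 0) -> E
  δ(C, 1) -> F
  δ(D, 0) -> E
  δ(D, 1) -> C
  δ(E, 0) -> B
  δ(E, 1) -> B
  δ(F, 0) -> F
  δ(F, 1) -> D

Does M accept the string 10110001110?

accepted

B --1--> C
C --0--> E
E --1--> B
B --1--> C
C --0--> E
E --0--> B
B --0--> B
B --1--> C
C --1--> F
F --1--> D
D --0--> E
End in state E, which is an accepting state.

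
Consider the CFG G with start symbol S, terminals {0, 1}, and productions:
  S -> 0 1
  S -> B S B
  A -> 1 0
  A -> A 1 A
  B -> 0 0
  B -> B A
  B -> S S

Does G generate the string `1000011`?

no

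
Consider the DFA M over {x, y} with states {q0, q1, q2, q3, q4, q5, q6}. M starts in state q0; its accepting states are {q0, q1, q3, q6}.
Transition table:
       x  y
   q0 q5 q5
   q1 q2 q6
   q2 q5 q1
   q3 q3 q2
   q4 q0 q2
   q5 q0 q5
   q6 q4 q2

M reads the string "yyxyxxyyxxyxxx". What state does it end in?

q0 --y--> q5
q5 --y--> q5
q5 --x--> q0
q0 --y--> q5
q5 --x--> q0
q0 --x--> q5
q5 --y--> q5
q5 --y--> q5
q5 --x--> q0
q0 --x--> q5
q5 --y--> q5
q5 --x--> q0
q0 --x--> q5
q5 --x--> q0

q0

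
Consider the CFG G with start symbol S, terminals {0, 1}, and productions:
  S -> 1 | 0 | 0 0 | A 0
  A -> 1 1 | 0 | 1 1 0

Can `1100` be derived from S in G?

yes

S ⇒ A0 ⇒ 1100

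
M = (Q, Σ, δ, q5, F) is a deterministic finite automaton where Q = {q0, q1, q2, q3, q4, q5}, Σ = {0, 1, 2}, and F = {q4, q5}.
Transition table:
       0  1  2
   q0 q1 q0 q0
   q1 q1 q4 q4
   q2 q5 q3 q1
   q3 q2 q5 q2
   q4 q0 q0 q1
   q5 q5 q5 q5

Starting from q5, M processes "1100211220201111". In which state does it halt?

q5 --1--> q5
q5 --1--> q5
q5 --0--> q5
q5 --0--> q5
q5 --2--> q5
q5 --1--> q5
q5 --1--> q5
q5 --2--> q5
q5 --2--> q5
q5 --0--> q5
q5 --2--> q5
q5 --0--> q5
q5 --1--> q5
q5 --1--> q5
q5 --1--> q5
q5 --1--> q5

q5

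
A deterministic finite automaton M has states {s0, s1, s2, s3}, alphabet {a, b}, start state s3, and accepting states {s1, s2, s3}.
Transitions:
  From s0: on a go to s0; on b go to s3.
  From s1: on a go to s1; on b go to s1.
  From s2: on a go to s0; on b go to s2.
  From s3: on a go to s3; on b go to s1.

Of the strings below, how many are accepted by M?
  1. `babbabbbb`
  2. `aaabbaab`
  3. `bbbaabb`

`babbabbbb`: accepted
`aaabbaab`: accepted
`bbbaabb`: accepted

3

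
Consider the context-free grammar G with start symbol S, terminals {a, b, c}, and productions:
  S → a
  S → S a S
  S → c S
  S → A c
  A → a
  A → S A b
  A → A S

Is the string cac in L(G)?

S ⇒ cS ⇒ cAc ⇒ cac

yes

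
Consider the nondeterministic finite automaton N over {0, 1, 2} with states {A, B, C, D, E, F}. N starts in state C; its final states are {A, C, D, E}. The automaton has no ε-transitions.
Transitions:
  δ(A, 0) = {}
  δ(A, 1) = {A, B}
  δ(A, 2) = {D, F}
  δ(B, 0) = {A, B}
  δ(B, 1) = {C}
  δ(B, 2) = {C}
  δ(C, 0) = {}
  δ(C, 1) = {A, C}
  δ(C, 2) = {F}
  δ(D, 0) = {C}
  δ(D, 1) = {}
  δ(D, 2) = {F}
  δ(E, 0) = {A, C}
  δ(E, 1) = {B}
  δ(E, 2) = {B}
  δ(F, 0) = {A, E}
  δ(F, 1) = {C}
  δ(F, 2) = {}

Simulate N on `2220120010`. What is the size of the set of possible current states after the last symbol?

Start: {C}
read 2: {F}
read 2: {}
The reachable set is empty and stays empty for the remaining 8 symbols.
Final reachable set {} has 0 states.

0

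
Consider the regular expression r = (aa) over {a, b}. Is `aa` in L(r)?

yes

Split as a·a: a matches a and a matches a.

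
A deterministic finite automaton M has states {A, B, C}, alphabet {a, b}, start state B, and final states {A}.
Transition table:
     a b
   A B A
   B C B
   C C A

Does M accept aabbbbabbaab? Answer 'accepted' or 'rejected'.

accepted

B --a--> C
C --a--> C
C --b--> A
A --b--> A
A --b--> A
A --b--> A
A --a--> B
B --b--> B
B --b--> B
B --a--> C
C --a--> C
C --b--> A
End in state A, which is an accepting state.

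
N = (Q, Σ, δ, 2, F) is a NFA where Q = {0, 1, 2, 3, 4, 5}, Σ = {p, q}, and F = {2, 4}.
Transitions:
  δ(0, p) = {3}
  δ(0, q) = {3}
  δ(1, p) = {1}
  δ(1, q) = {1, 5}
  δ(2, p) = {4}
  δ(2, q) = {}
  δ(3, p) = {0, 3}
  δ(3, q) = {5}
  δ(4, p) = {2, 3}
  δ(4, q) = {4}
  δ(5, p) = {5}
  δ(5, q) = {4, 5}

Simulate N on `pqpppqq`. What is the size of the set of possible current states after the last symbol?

2

Start: {2}
read p: {4}
read q: {4}
read p: {2, 3}
read p: {0, 3, 4}
read p: {0, 2, 3}
read q: {3, 5}
read q: {4, 5}
Final reachable set {4, 5} has 2 states.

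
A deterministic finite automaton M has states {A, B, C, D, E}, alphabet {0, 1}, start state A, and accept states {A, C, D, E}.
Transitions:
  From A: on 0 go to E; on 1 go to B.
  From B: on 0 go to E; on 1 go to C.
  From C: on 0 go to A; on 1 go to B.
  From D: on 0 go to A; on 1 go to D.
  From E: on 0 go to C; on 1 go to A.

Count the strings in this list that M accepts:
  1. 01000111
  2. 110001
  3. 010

01000111: rejected
110001: rejected
010: accepted

1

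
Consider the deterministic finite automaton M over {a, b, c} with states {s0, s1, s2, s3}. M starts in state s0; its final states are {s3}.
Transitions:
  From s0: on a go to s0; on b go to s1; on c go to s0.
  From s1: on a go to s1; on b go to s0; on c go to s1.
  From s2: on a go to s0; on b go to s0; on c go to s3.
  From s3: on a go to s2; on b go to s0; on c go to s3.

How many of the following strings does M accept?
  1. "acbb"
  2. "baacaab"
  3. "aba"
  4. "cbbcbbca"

"acbb": rejected
"baacaab": rejected
"aba": rejected
"cbbcbbca": rejected

0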